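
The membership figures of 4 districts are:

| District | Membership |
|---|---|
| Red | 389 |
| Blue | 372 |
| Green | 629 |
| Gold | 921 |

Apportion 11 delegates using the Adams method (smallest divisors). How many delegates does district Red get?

Standard divisor 2311/11 ≈ 210.091; standard quotas: Red 1.852, Blue 1.771, Green 2.994, Gold 4.384.
Rounding up gives 2, 2, 3, 5 = 12 seats, so the divisor must be adjusted.
With modified divisor 300: modified quotas Red 1.297, Blue 1.240, Green 2.097, Gold 3.070.
Rounding up: Red 2, Blue 2, Green 3, Gold 4 (total 11).
Red receives 2.

2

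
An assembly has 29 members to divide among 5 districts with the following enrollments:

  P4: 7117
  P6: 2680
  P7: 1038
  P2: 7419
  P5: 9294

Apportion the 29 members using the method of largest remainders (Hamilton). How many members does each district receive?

P4 7, P6 3, P7 1, P2 8, P5 10

Standard divisor: 27548 ÷ 29 ≈ 949.931.
Standard quotas: P4 7.4921, P6 2.8213, P7 1.0927, P2 7.8100, P5 9.7839.
Lower quotas: P4 7, P6 2, P7 1, P2 7, P5 9 (sum 26, leaving 3 seats).
Remainders in descending order: P6 0.8213, P2 0.8100, P5 0.7839, P4 0.4921, P7 0.0927.
Largest remainders: P6, P2, P5 receive the extra seats.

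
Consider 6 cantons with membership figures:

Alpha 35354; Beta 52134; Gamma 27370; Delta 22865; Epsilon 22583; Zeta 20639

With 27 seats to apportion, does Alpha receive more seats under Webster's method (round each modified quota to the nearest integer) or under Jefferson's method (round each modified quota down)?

Webster: Alpha 5, Beta 8, Gamma 4, Delta 4, Epsilon 3, Zeta 3.
Jefferson: Alpha 6, Beta 8, Gamma 4, Delta 3, Epsilon 3, Zeta 3.
Alpha gets 5 under Webster and 6 under Jefferson.

Jefferson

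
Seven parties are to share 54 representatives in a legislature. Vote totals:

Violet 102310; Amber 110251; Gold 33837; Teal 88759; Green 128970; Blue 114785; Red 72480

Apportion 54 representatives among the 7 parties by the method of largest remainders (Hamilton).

Violet: 8, Amber: 9, Gold: 3, Teal: 7, Green: 11, Blue: 10, Red: 6

The standard divisor is 651392/54 ≈ 12062.815.
Standard quotas: Violet 8.4814, Amber 9.1397, Gold 2.8051, Teal 7.3581, Green 10.6915, Blue 9.5156, Red 6.0085.
Lower quotas: Violet 8, Amber 9, Gold 2, Teal 7, Green 10, Blue 9, Red 6 (sum 51, leaving 3 seats).
Remainders in descending order: Gold 0.8051, Green 0.6915, Blue 0.5156, Violet 0.4814, Teal 0.3581, Amber 0.1397, Red 0.0085.
Largest remainders: Gold, Green, Blue receive the extra seats.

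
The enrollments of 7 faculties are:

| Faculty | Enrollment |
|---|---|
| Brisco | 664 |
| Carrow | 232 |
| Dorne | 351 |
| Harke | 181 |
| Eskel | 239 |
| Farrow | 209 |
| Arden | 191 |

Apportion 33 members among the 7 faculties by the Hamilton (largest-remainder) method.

Brisco=10, Carrow=4, Dorne=6, Harke=3, Eskel=4, Farrow=3, Arden=3

Standard divisor: 2067 ÷ 33 ≈ 62.636.
Standard quotas: Brisco 10.601, Carrow 3.704, Dorne 5.604, Harke 2.890, Eskel 3.816, Farrow 3.337, Arden 3.049.
Lower quotas: Brisco 10, Carrow 3, Dorne 5, Harke 2, Eskel 3, Farrow 3, Arden 3 (sum 29, leaving 4 seats).
Remainders in descending order: Harke 0.890, Eskel 0.816, Carrow 0.704, Dorne 0.604, Brisco 0.601, Farrow 0.337, Arden 0.049.
The surplus seats go to Harke, Eskel, Carrow, Dorne.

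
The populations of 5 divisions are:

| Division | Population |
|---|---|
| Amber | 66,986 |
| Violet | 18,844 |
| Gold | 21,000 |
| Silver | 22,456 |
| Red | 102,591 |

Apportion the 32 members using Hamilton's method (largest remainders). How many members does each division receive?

Total 231877; standard divisor 231877/32 ≈ 7246.156.
Standard quotas: Amber 9.2443, Violet 2.6006, Gold 2.8981, Silver 3.0990, Red 14.1580.
Lower quotas: Amber 9, Violet 2, Gold 2, Silver 3, Red 14 (sum 30, leaving 2 seats).
Remainders in descending order: Gold 0.8981, Violet 0.6006, Amber 0.2443, Red 0.1580, Silver 0.0990.
Largest remainders: Gold, Violet receive the extra seats.

Amber 9, Violet 3, Gold 3, Silver 3, Red 14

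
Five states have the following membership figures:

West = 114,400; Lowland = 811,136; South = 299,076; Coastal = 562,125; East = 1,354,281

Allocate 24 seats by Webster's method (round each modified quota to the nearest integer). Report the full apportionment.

Standard divisor 3141018/24 ≈ 130875.75; standard quotas: West 0.874, Lowland 6.198, South 2.285, Coastal 4.295, East 10.348.
Rounding to the nearest integer gives 1, 6, 2, 4, 10 = 23 seats, so the divisor must be adjusted.
With modified divisor 126900: modified quotas West 0.901, Lowland 6.392, South 2.357, Coastal 4.430, East 10.672.
Rounding to the nearest integer: West 1, Lowland 6, South 2, Coastal 4, East 11 (total 24).

West: 1, Lowland: 6, South: 2, Coastal: 4, East: 11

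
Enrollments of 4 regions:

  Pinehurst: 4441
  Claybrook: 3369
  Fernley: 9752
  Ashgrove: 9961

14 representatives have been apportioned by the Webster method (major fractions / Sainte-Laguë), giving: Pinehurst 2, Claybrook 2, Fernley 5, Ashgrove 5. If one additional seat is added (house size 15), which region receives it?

Priority for the next seat is population ÷ (current seats + 0.5).
Priorities: Pinehurst 1776.400, Claybrook 1347.600, Fernley 1773.091, Ashgrove 1811.091.
Highest priority: Ashgrove.

Ashgrove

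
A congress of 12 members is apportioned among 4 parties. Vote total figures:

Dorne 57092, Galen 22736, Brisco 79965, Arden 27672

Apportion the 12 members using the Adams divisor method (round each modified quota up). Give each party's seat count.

Dorne: 3, Galen: 2, Brisco: 5, Arden: 2

Standard divisor 187465/12 ≈ 15622.083; standard quotas: Dorne 3.655, Galen 1.455, Brisco 5.119, Arden 1.771.
Rounding up gives 4, 2, 6, 2 = 14 seats, so the divisor must be adjusted.
With modified divisor 19500: modified quotas Dorne 2.928, Galen 1.166, Brisco 4.101, Arden 1.419.
Rounding up: Dorne 3, Galen 2, Brisco 5, Arden 2 (total 12).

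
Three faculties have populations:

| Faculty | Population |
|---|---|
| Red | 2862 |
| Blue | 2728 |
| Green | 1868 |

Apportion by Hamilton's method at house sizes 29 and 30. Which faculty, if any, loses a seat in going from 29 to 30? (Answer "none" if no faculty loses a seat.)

none

At 29 seats: Red 11, Blue 11, Green 7.
At 30 seats: Red 11, Blue 11, Green 8.
No faculty's allocation decreased.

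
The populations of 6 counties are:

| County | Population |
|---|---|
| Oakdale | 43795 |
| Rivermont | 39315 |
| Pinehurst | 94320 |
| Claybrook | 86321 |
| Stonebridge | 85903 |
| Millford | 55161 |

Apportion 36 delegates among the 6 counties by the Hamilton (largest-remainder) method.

The standard divisor is 404815/36 ≈ 11244.861.
Standard quotas: Oakdale 3.8947, Rivermont 3.4963, Pinehurst 8.3878, Claybrook 7.6765, Stonebridge 7.6393, Millford 4.9054.
Lower quotas: Oakdale 3, Rivermont 3, Pinehurst 8, Claybrook 7, Stonebridge 7, Millford 4 (sum 32, leaving 4 seats).
Remainders in descending order: Millford 0.9054, Oakdale 0.8947, Claybrook 0.6765, Stonebridge 0.6393, Rivermont 0.4963, Pinehurst 0.3878.
Largest remainders: Millford, Oakdale, Claybrook, Stonebridge receive the extra seats.

Oakdale: 4, Rivermont: 3, Pinehurst: 8, Claybrook: 8, Stonebridge: 8, Millford: 5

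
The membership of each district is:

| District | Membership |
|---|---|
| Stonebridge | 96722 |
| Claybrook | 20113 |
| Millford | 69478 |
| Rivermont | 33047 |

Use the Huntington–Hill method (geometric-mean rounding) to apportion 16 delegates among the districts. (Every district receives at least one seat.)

Stonebridge 7; Claybrook 2; Millford 5; Rivermont 2

With divisor 13857: modified quotas Stonebridge 6.980, Claybrook 1.451, Millford 5.014, Rivermont 2.385.
Geometric-mean thresholds: Stonebridge √(6·7)=6.481, Claybrook √(1·2)=1.414, Millford √(5·6)=5.477, Rivermont √(2·3)=2.449.
Each quota rounded against its threshold gives Stonebridge 7, Claybrook 2, Millford 5, Rivermont 2 (total 16).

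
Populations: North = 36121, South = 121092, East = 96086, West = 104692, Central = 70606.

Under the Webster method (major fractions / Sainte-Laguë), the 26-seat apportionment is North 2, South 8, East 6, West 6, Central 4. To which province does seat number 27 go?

Priority for the next seat is population ÷ (current seats + 0.5).
Priorities: North 14448.400, South 14246.118, East 14782.462, West 16106.462, Central 15690.222.
Highest priority: West.

West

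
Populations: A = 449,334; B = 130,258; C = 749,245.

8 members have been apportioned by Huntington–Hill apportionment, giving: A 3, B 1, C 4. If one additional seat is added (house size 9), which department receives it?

C

Priority for the next seat is population ÷ (√(s·(s+1))).
Priorities: A 129711.553, B 92106.315, C 167536.275.
Highest priority: C.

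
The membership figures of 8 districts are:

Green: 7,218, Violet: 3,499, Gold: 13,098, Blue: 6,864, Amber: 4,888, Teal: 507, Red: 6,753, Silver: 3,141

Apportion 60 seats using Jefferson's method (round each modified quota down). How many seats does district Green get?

10

Standard divisor 45968/60 ≈ 766.133; standard quotas: Green 9.421, Violet 4.567, Gold 17.096, Blue 8.959, Amber 6.380, Teal 0.662, Red 8.814, Silver 4.100.
Rounding down gives 9, 4, 17, 8, 6, 0, 8, 4 = 56 seats, so the divisor must be adjusted.
With modified divisor 710: modified quotas Green 10.166, Violet 4.928, Gold 18.448, Blue 9.668, Amber 6.885, Teal 0.714, Red 9.511, Silver 4.424.
Rounding down: Green 10, Violet 4, Gold 18, Blue 9, Amber 6, Teal 0, Red 9, Silver 4 (total 60).
Green receives 10.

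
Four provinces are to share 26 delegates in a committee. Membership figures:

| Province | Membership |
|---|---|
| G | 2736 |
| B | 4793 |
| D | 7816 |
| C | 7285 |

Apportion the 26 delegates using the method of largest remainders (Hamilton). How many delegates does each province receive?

Standard divisor: 22630 ÷ 26 ≈ 870.385.
Standard quotas: G 3.1434, B 5.5068, D 8.9799, C 8.3699.
Lower quotas: G 3, B 5, D 8, C 8 (sum 24, leaving 2 seats).
Remainders in descending order: D 0.9799, B 0.5068, C 0.3699, G 0.1434.
The surplus seats go to D, B.

G 3, B 6, D 9, C 8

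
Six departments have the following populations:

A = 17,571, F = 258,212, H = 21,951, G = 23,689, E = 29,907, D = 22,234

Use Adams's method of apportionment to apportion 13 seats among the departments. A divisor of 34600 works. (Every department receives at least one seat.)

A=1, F=8, H=1, G=1, E=1, D=1

With modified divisor 34600: modified quotas A 0.508, F 7.463, H 0.634, G 0.685, E 0.864, D 0.643.
Rounding up: A 1, F 8, H 1, G 1, E 1, D 1 (total 13).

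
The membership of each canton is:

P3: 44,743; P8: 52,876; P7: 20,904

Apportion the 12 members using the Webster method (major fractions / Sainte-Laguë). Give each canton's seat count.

Standard divisor 118523/12 ≈ 9876.917; standard quotas: P3 4.530, P8 5.353, P7 2.116.
Rounding to the nearest integer gives P3 5, P8 5, P7 2 — total 12, matching the house size, so no adjustment is needed.

P3: 5, P8: 5, P7: 2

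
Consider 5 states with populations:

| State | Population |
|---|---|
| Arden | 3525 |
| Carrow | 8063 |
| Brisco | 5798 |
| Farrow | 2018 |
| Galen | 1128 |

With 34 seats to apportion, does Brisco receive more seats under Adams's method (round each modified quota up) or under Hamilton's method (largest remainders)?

Hamilton

Adams: Arden 6, Carrow 13, Brisco 9, Farrow 4, Galen 2.
Hamilton: Arden 6, Carrow 13, Brisco 10, Farrow 3, Galen 2.
Brisco gets 9 under Adams and 10 under Hamilton.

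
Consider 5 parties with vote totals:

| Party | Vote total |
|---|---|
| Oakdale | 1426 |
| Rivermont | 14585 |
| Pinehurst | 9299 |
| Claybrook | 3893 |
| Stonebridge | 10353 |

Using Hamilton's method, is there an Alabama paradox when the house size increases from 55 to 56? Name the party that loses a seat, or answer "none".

At 55 seats: Oakdale 2, Rivermont 20, Pinehurst 13, Claybrook 6, Stonebridge 14.
At 56 seats: Oakdale 2, Rivermont 21, Pinehurst 13, Claybrook 5, Stonebridge 15.
Claybrook drops from 6 to 5.

Claybrook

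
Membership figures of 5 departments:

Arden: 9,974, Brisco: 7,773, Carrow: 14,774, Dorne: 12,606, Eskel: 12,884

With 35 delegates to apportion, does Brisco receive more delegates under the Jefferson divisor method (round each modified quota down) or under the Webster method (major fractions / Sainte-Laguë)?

Jefferson: Arden 6, Brisco 4, Carrow 9, Dorne 8, Eskel 8.
Webster: Arden 6, Brisco 5, Carrow 9, Dorne 7, Eskel 8.
Brisco gets 4 under Jefferson and 5 under Webster.

Webster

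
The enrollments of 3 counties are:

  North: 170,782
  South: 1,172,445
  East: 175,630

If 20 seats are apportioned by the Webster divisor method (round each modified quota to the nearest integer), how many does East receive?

2

Standard divisor 1518857/20 ≈ 75942.85; standard quotas: North 2.249, South 15.439, East 2.313.
Rounding to the nearest integer gives 2, 15, 2 = 19 seats, so the divisor must be adjusted.
With modified divisor 73300: modified quotas North 2.330, South 15.995, East 2.396.
Rounding to the nearest integer: North 2, South 16, East 2 (total 20).
East receives 2.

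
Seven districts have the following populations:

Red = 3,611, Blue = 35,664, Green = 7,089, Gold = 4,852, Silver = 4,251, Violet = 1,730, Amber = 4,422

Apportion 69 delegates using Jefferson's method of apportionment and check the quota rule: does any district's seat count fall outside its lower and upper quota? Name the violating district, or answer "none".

Standard quotas: Red 4.044, Blue 39.936, Green 7.938, Gold 5.433, Silver 4.760, Violet 1.937, Amber 4.952.
Jefferson allocation: Red 4, Blue 41, Green 8, Gold 5, Silver 4, Violet 2, Amber 5.
Blue has quota 39.936 (lower 39, upper 40) but receives 41 — outside the quota interval.

Blue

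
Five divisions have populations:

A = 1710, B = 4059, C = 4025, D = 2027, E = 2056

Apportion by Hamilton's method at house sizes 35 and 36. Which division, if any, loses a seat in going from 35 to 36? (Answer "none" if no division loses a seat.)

A

At 35 seats: A 5, B 10, C 10, D 5, E 5.
At 36 seats: A 4, B 11, C 11, D 5, E 5.
A drops from 5 to 4.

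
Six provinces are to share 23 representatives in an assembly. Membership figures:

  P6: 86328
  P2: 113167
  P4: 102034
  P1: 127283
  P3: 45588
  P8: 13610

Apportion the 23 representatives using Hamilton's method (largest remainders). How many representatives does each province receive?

Standard divisor: 488010 ÷ 23 ≈ 21217.826.
Standard quotas: P6 4.0687, P2 5.3336, P4 4.8089, P1 5.9989, P3 2.1486, P8 0.6414.
Lower quotas: P6 4, P2 5, P4 4, P1 5, P3 2, P8 0 (sum 20, leaving 3 seats).
Remainders in descending order: P1 0.9989, P4 0.8089, P8 0.6414, P2 0.3336, P3 0.1486, P6 0.0687.
Largest remainders: P1, P4, P8 receive the extra seats.

P6 4, P2 5, P4 5, P1 6, P3 2, P8 1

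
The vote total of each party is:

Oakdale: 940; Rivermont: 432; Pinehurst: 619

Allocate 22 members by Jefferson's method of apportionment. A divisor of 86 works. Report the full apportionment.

With modified divisor 86: modified quotas Oakdale 10.930, Rivermont 5.023, Pinehurst 7.198.
Rounding down: Oakdale 10, Rivermont 5, Pinehurst 7 (total 22).

Oakdale 10; Rivermont 5; Pinehurst 7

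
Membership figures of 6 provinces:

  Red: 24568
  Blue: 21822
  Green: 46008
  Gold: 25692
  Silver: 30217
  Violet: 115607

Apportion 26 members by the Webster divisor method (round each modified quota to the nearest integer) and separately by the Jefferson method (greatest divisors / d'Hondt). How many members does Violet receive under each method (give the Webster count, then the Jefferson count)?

Webster: Red 2, Blue 2, Green 5, Gold 3, Silver 3, Violet 11.
Jefferson: Red 2, Blue 2, Green 5, Gold 2, Silver 3, Violet 12.
Violet gets 11 under Webster and 12 under Jefferson.

11 and 12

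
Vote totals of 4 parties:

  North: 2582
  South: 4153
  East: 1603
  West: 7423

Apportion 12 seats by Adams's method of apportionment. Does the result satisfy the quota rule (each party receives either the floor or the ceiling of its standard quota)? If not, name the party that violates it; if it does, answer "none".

Standard quotas: North 1.966, South 3.162, East 1.220, West 5.652.
Adams allocation: North 2, South 3, East 2, West 5.
Every allocation lies between the lower and upper quota.

none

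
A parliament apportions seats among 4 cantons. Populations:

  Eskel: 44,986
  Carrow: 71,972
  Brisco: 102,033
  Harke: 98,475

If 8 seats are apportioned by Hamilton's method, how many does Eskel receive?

1

The standard divisor is 317466/8 ≈ 39683.25.
Standard quotas: Eskel 1.1336, Carrow 1.8137, Brisco 2.5712, Harke 2.4815.
Lower quotas: Eskel 1, Carrow 1, Brisco 2, Harke 2 (sum 6, leaving 2 seats).
Remainders in descending order: Carrow 0.8137, Brisco 0.5712, Harke 0.4815, Eskel 0.1336.
The surplus seats go to Carrow, Brisco.
Eskel receives 1.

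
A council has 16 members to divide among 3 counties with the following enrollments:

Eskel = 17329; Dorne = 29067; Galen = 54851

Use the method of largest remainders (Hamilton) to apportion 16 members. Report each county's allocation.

Eskel=3; Dorne=4; Galen=9

The standard divisor is 101247/16 ≈ 6327.938.
Standard quotas: Eskel 2.7385, Dorne 4.5934, Galen 8.6681.
Lower quotas: Eskel 2, Dorne 4, Galen 8 (sum 14, leaving 2 seats).
Remainders in descending order: Eskel 0.7385, Galen 0.6681, Dorne 0.5934.
Largest remainders: Eskel, Galen receive the extra seats.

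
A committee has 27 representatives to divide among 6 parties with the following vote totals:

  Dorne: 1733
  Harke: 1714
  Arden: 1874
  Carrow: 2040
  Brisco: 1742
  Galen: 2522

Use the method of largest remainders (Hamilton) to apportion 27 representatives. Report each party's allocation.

Total 11625; standard divisor 11625/27 ≈ 430.556.
Standard quotas: Dorne 4.025, Harke 3.981, Arden 4.353, Carrow 4.738, Brisco 4.046, Galen 5.858.
Lower quotas: Dorne 4, Harke 3, Arden 4, Carrow 4, Brisco 4, Galen 5 (sum 24, leaving 3 seats).
Remainders in descending order: Harke 0.981, Galen 0.858, Carrow 0.738, Arden 0.353, Brisco 0.046, Dorne 0.025.
The surplus seats go to Harke, Galen, Carrow.

Dorne 4; Harke 4; Arden 4; Carrow 5; Brisco 4; Galen 6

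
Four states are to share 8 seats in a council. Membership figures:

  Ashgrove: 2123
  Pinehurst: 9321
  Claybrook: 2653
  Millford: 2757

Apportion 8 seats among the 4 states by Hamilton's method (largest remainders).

Total 16854; standard divisor 16854/8 ≈ 2106.75.
Standard quotas: Ashgrove 1.0077, Pinehurst 4.4244, Claybrook 1.2593, Millford 1.3087.
Lower quotas: Ashgrove 1, Pinehurst 4, Claybrook 1, Millford 1 (sum 7, leaving 1 seat).
Remainders in descending order: Pinehurst 0.4244, Millford 0.3087, Claybrook 0.2593, Ashgrove 0.0077.
The surplus seat goes to Pinehurst.

Ashgrove=1, Pinehurst=5, Claybrook=1, Millford=1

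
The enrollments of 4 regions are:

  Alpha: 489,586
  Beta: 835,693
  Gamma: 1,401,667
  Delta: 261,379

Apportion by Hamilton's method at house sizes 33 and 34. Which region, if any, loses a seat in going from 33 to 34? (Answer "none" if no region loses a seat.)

none

At 33 seats: Alpha 5, Beta 9, Gamma 16, Delta 3.
At 34 seats: Alpha 6, Beta 9, Gamma 16, Delta 3.
No region's allocation decreased.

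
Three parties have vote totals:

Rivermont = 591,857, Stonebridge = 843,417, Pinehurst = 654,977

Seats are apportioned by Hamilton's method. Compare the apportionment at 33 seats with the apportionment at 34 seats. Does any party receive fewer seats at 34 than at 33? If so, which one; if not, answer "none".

At 33 seats: Rivermont 10, Stonebridge 13, Pinehurst 10.
At 34 seats: Rivermont 9, Stonebridge 14, Pinehurst 11.
Rivermont drops from 10 to 9.

Rivermont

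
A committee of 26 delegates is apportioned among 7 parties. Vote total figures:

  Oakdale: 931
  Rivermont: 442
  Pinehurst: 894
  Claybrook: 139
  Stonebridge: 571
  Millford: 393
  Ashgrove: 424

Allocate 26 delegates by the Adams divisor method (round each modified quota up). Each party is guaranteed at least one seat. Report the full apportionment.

Standard divisor 3794/26 ≈ 145.923; standard quotas: Oakdale 6.380, Rivermont 3.029, Pinehurst 6.127, Claybrook 0.953, Stonebridge 3.913, Millford 2.693, Ashgrove 2.906.
Rounding up gives 7, 4, 7, 1, 4, 3, 3 = 29 seats, so the divisor must be adjusted.
With modified divisor 170: modified quotas Oakdale 5.476, Rivermont 2.600, Pinehurst 5.259, Claybrook 0.818, Stonebridge 3.359, Millford 2.312, Ashgrove 2.494.
Rounding up: Oakdale 6, Rivermont 3, Pinehurst 6, Claybrook 1, Stonebridge 4, Millford 3, Ashgrove 3 (total 26).

Oakdale 6, Rivermont 3, Pinehurst 6, Claybrook 1, Stonebridge 4, Millford 3, Ashgrove 3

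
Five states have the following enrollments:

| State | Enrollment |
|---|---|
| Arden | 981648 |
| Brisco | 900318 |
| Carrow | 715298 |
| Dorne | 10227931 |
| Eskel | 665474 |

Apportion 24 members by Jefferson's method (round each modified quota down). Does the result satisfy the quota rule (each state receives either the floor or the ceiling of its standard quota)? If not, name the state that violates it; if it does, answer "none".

Standard quotas: Arden 1.746, Brisco 1.602, Carrow 1.273, Dorne 18.196, Eskel 1.184.
Jefferson allocation: Arden 1, Brisco 1, Carrow 1, Dorne 20, Eskel 1.
Dorne has quota 18.196 (lower 18, upper 19) but receives 20 — outside the quota interval.

Dorne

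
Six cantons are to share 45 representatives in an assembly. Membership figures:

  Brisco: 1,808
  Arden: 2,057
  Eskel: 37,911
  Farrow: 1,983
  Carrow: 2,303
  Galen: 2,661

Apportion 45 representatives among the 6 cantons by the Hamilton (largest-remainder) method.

Brisco=2; Arden=2; Eskel=35; Farrow=2; Carrow=2; Galen=2

Standard divisor: 48723 ÷ 45 ≈ 1082.733.
Standard quotas: Brisco 1.6698, Arden 1.8998, Eskel 35.0142, Farrow 1.8315, Carrow 2.1270, Galen 2.4577.
Lower quotas: Brisco 1, Arden 1, Eskel 35, Farrow 1, Carrow 2, Galen 2 (sum 42, leaving 3 seats).
Remainders in descending order: Arden 0.8998, Farrow 0.8315, Brisco 0.6698, Galen 0.4577, Carrow 0.1270, Eskel 0.0142.
The surplus seats go to Arden, Farrow, Brisco.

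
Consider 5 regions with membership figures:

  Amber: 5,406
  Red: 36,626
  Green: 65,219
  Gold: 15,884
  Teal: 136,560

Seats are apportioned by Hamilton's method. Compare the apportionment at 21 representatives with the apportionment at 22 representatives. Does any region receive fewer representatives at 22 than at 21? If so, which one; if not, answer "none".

Amber

At 21 seats: Amber 1, Red 3, Green 5, Gold 1, Teal 11.
At 22 seats: Amber 0, Red 3, Green 6, Gold 1, Teal 12.
Amber drops from 1 to 0.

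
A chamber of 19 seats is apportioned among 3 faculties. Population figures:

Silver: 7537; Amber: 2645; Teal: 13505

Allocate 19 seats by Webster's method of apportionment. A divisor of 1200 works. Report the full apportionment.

With modified divisor 1200: modified quotas Silver 6.281, Amber 2.204, Teal 11.254.
Rounding to the nearest integer: Silver 6, Amber 2, Teal 11 (total 19).

Silver=6, Amber=2, Teal=11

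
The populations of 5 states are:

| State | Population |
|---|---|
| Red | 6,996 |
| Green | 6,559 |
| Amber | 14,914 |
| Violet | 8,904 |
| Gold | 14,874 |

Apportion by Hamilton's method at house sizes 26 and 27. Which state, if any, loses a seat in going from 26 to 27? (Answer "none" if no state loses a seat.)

At 26 seats: Red 4, Green 3, Amber 7, Violet 5, Gold 7.
At 27 seats: Red 4, Green 3, Amber 8, Violet 4, Gold 8.
Violet drops from 5 to 4.

Violet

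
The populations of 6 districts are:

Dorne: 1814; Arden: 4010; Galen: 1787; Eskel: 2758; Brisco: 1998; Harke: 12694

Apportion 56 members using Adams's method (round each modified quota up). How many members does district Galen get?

Standard divisor 25061/56 ≈ 447.518; standard quotas: Dorne 4.053, Arden 8.961, Galen 3.993, Eskel 6.163, Brisco 4.465, Harke 28.365.
Rounding up gives 5, 9, 4, 7, 5, 29 = 59 seats, so the divisor must be adjusted.
With modified divisor 465: modified quotas Dorne 3.901, Arden 8.624, Galen 3.843, Eskel 5.931, Brisco 4.297, Harke 27.299.
Rounding up: Dorne 4, Arden 9, Galen 4, Eskel 6, Brisco 5, Harke 28 (total 56).
Galen receives 4.

4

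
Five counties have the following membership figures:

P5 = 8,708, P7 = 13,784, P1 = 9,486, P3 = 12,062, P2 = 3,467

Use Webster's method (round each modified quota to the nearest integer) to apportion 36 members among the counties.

Standard divisor 47507/36 ≈ 1319.639; standard quotas: P5 6.599, P7 10.445, P1 7.188, P3 9.140, P2 2.627.
Rounding to the nearest integer gives P5 7, P7 10, P1 7, P3 9, P2 3 — total 36, matching the house size, so no adjustment is needed.

P5 7, P7 10, P1 7, P3 9, P2 3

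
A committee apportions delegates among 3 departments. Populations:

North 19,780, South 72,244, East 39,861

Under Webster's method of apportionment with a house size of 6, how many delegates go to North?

1

Standard divisor 131885/6 ≈ 21980.833; standard quotas: North 0.900, South 3.287, East 1.813.
Rounding to the nearest integer gives North 1, South 3, East 2 — total 6, matching the house size, so no adjustment is needed.
North receives 1.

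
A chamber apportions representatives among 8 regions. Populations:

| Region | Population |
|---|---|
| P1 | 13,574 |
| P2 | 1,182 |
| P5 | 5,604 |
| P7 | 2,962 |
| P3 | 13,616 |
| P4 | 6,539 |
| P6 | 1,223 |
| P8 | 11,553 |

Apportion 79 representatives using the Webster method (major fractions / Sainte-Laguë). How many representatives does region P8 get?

16

Standard divisor 56253/79 ≈ 712.063; standard quotas: P1 19.063, P2 1.660, P5 7.870, P7 4.160, P3 19.122, P4 9.183, P6 1.718, P8 16.225.
Rounding to the nearest integer gives P1 19, P2 2, P5 8, P7 4, P3 19, P4 9, P6 2, P8 16 — total 79, matching the house size, so no adjustment is needed.
P8 receives 16.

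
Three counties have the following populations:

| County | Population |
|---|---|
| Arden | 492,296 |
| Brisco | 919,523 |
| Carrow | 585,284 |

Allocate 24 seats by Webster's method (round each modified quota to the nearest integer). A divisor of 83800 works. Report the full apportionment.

With modified divisor 83800: modified quotas Arden 5.875, Brisco 10.973, Carrow 6.984.
Rounding to the nearest integer: Arden 6, Brisco 11, Carrow 7 (total 24).

Arden=6, Brisco=11, Carrow=7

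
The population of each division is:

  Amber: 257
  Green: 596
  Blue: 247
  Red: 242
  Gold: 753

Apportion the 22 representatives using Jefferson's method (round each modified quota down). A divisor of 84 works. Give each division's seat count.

With modified divisor 84: modified quotas Amber 3.060, Green 7.095, Blue 2.940, Red 2.881, Gold 8.964.
Rounding down: Amber 3, Green 7, Blue 2, Red 2, Gold 8 (total 22).

Amber 3, Green 7, Blue 2, Red 2, Gold 8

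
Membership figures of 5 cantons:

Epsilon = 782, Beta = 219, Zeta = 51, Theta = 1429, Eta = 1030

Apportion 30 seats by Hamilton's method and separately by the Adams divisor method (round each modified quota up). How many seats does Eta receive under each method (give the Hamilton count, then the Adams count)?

Hamilton: Epsilon 7, Beta 2, Zeta 0, Theta 12, Eta 9.
Adams: Epsilon 7, Beta 2, Zeta 1, Theta 12, Eta 8.
Eta gets 9 under Hamilton and 8 under Adams.

9 and 8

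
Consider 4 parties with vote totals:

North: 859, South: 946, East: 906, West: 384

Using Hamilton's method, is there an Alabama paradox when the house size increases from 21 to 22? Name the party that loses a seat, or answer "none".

At 21 seats: North 6, South 6, East 6, West 3.
At 22 seats: North 6, South 7, East 6, West 3.
No party's allocation decreased.

none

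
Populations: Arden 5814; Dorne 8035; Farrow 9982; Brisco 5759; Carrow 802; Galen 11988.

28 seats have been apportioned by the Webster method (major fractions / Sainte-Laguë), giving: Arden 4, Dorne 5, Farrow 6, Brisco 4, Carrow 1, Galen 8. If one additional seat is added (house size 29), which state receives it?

Priority for the next seat is population ÷ (current seats + 0.5).
Priorities: Arden 1292.000, Dorne 1460.909, Farrow 1535.692, Brisco 1279.778, Carrow 534.667, Galen 1410.353.
Highest priority: Farrow.

Farrow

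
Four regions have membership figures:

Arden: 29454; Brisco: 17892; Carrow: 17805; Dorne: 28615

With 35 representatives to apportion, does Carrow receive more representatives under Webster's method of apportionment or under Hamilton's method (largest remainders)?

Webster: Arden 11, Brisco 7, Carrow 7, Dorne 10.
Hamilton: Arden 11, Brisco 7, Carrow 6, Dorne 11.
Carrow gets 7 under Webster and 6 under Hamilton.

Webster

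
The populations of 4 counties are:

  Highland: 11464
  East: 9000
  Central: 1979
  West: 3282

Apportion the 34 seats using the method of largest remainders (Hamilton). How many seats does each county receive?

Highland=15, East=12, Central=3, West=4

Standard divisor: 25725 ÷ 34 ≈ 756.618.
Standard quotas: Highland 15.1516, East 11.8950, Central 2.6156, West 4.3377.
Lower quotas: Highland 15, East 11, Central 2, West 4 (sum 32, leaving 2 seats).
Remainders in descending order: East 0.8950, Central 0.6156, West 0.3377, Highland 0.1516.
The surplus seats go to East, Central.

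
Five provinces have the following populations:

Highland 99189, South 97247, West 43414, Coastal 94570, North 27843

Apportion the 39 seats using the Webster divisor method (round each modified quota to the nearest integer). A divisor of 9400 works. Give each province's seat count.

Highland 11, South 10, West 5, Coastal 10, North 3

With modified divisor 9400: modified quotas Highland 10.552, South 10.345, West 4.619, Coastal 10.061, North 2.962.
Rounding to the nearest integer: Highland 11, South 10, West 5, Coastal 10, North 3 (total 39).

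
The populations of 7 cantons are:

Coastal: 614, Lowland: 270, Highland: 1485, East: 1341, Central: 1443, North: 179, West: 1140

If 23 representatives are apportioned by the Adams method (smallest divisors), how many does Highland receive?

5

Standard divisor 6472/23 ≈ 281.391; standard quotas: Coastal 2.182, Lowland 0.960, Highland 5.277, East 4.766, Central 5.128, North 0.636, West 4.051.
Rounding up gives 3, 1, 6, 5, 6, 1, 5 = 27 seats, so the divisor must be adjusted.
With modified divisor 320: modified quotas Coastal 1.919, Lowland 0.844, Highland 4.641, East 4.191, Central 4.509, North 0.559, West 3.562.
Rounding up: Coastal 2, Lowland 1, Highland 5, East 5, Central 5, North 1, West 4 (total 23).
Highland receives 5.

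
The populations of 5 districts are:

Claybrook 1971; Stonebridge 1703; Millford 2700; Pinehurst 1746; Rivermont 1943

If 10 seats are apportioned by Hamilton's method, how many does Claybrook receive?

2

The standard divisor is 10063/10 ≈ 1006.3.
Standard quotas: Claybrook 1.959, Stonebridge 1.692, Millford 2.683, Pinehurst 1.735, Rivermont 1.931.
Lower quotas: Claybrook 1, Stonebridge 1, Millford 2, Pinehurst 1, Rivermont 1 (sum 6, leaving 4 seats).
Remainders in descending order: Claybrook 0.959, Rivermont 0.931, Pinehurst 0.735, Stonebridge 0.692, Millford 0.683.
The surplus seats go to Claybrook, Rivermont, Pinehurst, Stonebridge.
Claybrook receives 2.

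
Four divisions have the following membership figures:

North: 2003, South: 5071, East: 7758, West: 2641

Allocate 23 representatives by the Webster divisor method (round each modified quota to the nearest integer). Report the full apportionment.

Standard divisor 17473/23 ≈ 759.696; standard quotas: North 2.637, South 6.675, East 10.212, West 3.476.
Rounding to the nearest integer gives North 3, South 7, East 10, West 3 — total 23, matching the house size, so no adjustment is needed.

North: 3; South: 7; East: 10; West: 3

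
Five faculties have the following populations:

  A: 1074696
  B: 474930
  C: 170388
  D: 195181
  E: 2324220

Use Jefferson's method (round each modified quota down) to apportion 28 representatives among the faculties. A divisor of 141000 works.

A=7, B=3, C=1, D=1, E=16

With modified divisor 141000: modified quotas A 7.622, B 3.368, C 1.208, D 1.384, E 16.484.
Rounding down: A 7, B 3, C 1, D 1, E 16 (total 28).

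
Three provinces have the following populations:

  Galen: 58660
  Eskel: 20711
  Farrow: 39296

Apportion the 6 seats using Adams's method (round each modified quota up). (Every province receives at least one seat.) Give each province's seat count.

Galen=3, Eskel=1, Farrow=2

Standard divisor 118667/6 ≈ 19777.833; standard quotas: Galen 2.966, Eskel 1.047, Farrow 1.987.
Rounding up gives 3, 2, 2 = 7 seats, so the divisor must be adjusted.
With modified divisor 25000: modified quotas Galen 2.346, Eskel 0.828, Farrow 1.572.
Rounding up: Galen 3, Eskel 1, Farrow 2 (total 6).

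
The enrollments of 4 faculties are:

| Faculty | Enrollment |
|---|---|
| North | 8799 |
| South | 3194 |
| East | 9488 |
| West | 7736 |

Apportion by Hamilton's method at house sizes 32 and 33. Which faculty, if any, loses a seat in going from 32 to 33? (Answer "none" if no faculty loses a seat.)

At 32 seats: North 10, South 4, East 10, West 8.
At 33 seats: North 10, South 3, East 11, West 9.
South drops from 4 to 3.

South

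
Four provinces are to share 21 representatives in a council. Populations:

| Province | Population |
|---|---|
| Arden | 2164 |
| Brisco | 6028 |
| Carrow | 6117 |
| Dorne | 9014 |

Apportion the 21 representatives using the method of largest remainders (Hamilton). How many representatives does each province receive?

Total 23323; standard divisor 23323/21 ≈ 1110.619.
Standard quotas: Arden 1.9485, Brisco 5.4276, Carrow 5.5077, Dorne 8.1162.
Lower quotas: Arden 1, Brisco 5, Carrow 5, Dorne 8 (sum 19, leaving 2 seats).
Remainders in descending order: Arden 0.9485, Carrow 0.5077, Brisco 0.4276, Dorne 0.1162.
The surplus seats go to Arden, Carrow.

Arden 2, Brisco 5, Carrow 6, Dorne 8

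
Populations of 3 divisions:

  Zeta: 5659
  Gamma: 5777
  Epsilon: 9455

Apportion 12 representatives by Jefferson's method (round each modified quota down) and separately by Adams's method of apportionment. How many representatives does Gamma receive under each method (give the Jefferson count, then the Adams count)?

3 and 4

Jefferson: Zeta 3, Gamma 3, Epsilon 6.
Adams: Zeta 3, Gamma 4, Epsilon 5.
Gamma gets 3 under Jefferson and 4 under Adams.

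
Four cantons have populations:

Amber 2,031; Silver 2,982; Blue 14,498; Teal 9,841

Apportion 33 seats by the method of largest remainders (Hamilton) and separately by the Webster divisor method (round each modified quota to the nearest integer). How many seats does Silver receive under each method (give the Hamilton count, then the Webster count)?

Hamilton: Amber 2, Silver 4, Blue 16, Teal 11.
Webster: Amber 2, Silver 3, Blue 17, Teal 11.
Silver gets 4 under Hamilton and 3 under Webster.

4 and 3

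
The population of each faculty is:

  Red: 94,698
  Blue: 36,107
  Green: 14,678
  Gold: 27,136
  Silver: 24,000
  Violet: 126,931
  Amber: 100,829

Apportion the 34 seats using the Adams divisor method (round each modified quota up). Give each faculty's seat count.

Standard divisor 424379/34 ≈ 12481.735; standard quotas: Red 7.587, Blue 2.893, Green 1.176, Gold 2.174, Silver 1.923, Violet 10.169, Amber 8.078.
Rounding up gives 8, 3, 2, 3, 2, 11, 9 = 38 seats, so the divisor must be adjusted.
With modified divisor 13800: modified quotas Red 6.862, Blue 2.616, Green 1.064, Gold 1.966, Silver 1.739, Violet 9.198, Amber 7.306.
Rounding up: Red 7, Blue 3, Green 2, Gold 2, Silver 2, Violet 10, Amber 8 (total 34).

Red 7, Blue 3, Green 2, Gold 2, Silver 2, Violet 10, Amber 8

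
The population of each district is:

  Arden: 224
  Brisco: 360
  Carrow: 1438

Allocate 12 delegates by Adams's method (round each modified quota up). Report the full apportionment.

Arden 2, Brisco 2, Carrow 8

Standard divisor 2022/12 ≈ 168.5; standard quotas: Arden 1.329, Brisco 2.136, Carrow 8.534.
Rounding up gives 2, 3, 9 = 14 seats, so the divisor must be adjusted.
With modified divisor 200: modified quotas Arden 1.120, Brisco 1.800, Carrow 7.190.
Rounding up: Arden 2, Brisco 2, Carrow 8 (total 12).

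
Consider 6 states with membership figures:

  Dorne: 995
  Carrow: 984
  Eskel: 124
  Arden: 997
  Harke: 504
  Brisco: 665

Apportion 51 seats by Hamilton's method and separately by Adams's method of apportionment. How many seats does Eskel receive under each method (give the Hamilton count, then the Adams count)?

1 and 2

Hamilton: Dorne 12, Carrow 12, Eskel 1, Arden 12, Harke 6, Brisco 8.
Adams: Dorne 12, Carrow 11, Eskel 2, Arden 12, Harke 6, Brisco 8.
Eskel gets 1 under Hamilton and 2 under Adams.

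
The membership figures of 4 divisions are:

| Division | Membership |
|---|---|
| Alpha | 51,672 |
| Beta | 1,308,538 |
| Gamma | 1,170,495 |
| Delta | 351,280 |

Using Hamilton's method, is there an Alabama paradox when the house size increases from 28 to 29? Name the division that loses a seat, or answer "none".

At 28 seats: Alpha 1, Beta 13, Gamma 11, Delta 3.
At 29 seats: Alpha 0, Beta 13, Gamma 12, Delta 4.
Alpha drops from 1 to 0.

Alpha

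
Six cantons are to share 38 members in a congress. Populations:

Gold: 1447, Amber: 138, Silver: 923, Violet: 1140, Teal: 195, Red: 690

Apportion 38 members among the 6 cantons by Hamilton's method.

The standard divisor is 4533/38 ≈ 119.289.
Standard quotas: Gold 12.130, Amber 1.157, Silver 7.737, Violet 9.557, Teal 1.635, Red 5.784.
Lower quotas: Gold 12, Amber 1, Silver 7, Violet 9, Teal 1, Red 5 (sum 35, leaving 3 seats).
Remainders in descending order: Red 0.784, Silver 0.737, Teal 0.635, Violet 0.557, Amber 0.157, Gold 0.130.
Largest remainders: Red, Silver, Teal receive the extra seats.

Gold 12, Amber 1, Silver 8, Violet 9, Teal 2, Red 6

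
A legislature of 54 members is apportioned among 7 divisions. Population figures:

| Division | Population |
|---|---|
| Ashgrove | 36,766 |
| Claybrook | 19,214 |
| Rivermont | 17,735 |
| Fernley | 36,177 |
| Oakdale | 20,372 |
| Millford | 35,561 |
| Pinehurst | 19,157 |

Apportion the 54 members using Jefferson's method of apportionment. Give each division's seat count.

Ashgrove 11, Claybrook 5, Rivermont 5, Fernley 11, Oakdale 6, Millford 11, Pinehurst 5

Standard divisor 184982/54 ≈ 3425.593; standard quotas: Ashgrove 10.733, Claybrook 5.609, Rivermont 5.177, Fernley 10.561, Oakdale 5.947, Millford 10.381, Pinehurst 5.592.
Rounding down gives 10, 5, 5, 10, 5, 10, 5 = 50 seats, so the divisor must be adjusted.
With modified divisor 3220: modified quotas Ashgrove 11.418, Claybrook 5.967, Rivermont 5.508, Fernley 11.235, Oakdale 6.327, Millford 11.044, Pinehurst 5.949.
Rounding down: Ashgrove 11, Claybrook 5, Rivermont 5, Fernley 11, Oakdale 6, Millford 11, Pinehurst 5 (total 54).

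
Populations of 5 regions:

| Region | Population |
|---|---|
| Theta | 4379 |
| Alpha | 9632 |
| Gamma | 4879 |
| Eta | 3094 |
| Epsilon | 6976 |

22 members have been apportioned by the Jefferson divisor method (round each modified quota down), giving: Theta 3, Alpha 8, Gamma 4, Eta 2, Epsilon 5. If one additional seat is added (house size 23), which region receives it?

Priority for the next seat is population ÷ (current seats + 1).
Priorities: Theta 1094.750, Alpha 1070.222, Gamma 975.800, Eta 1031.333, Epsilon 1162.667.
Highest priority: Epsilon.

Epsilon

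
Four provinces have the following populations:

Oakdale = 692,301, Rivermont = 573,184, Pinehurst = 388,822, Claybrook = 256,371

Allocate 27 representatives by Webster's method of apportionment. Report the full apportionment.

Standard divisor 1910678/27 ≈ 70765.852; standard quotas: Oakdale 9.783, Rivermont 8.100, Pinehurst 5.494, Claybrook 3.623.
Rounding to the nearest integer gives Oakdale 10, Rivermont 8, Pinehurst 5, Claybrook 4 — total 27, matching the house size, so no adjustment is needed.

Oakdale 10, Rivermont 8, Pinehurst 5, Claybrook 4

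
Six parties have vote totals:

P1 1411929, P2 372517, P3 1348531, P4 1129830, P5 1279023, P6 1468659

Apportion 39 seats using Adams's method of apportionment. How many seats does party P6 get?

Standard divisor 7010489/39 ≈ 179756.128; standard quotas: P1 7.855, P2 2.072, P3 7.502, P4 6.285, P5 7.115, P6 8.170.
Rounding up gives 8, 3, 8, 7, 8, 9 = 43 seats, so the divisor must be adjusted.
With modified divisor 190500: modified quotas P1 7.412, P2 1.955, P3 7.079, P4 5.931, P5 6.714, P6 7.709.
Rounding up: P1 8, P2 2, P3 8, P4 6, P5 7, P6 8 (total 39).
P6 receives 8.

8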